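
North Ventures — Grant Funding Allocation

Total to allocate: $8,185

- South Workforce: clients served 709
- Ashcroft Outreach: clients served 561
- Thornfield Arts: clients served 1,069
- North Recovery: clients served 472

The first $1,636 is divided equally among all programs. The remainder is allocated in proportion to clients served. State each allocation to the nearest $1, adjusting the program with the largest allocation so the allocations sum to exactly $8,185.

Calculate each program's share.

$1,636 shared equally gives $409 per program.
Remainder $6,549 by clients served (total 2,811): South Workforce 1,651.81 → $1,652; Ashcroft Outreach 1,307.00 → $1,307; Thornfield Arts 2,490.53 → $2,491; North Recovery 1,099.65 → $1,100.
Rounding difference −$1 on remainder applied to Thornfield Arts.
Totals: South Workforce $409 + $1,652 = $2,061; Ashcroft Outreach $409 + $1,307 = $1,716; Thornfield Arts $409 + $2,490 = $2,899; North Recovery $409 + $1,100 = $1,509.

South Workforce: $2,061 | Ashcroft Outreach: $1,716 | Thornfield Arts: $2,899 | North Recovery: $1,509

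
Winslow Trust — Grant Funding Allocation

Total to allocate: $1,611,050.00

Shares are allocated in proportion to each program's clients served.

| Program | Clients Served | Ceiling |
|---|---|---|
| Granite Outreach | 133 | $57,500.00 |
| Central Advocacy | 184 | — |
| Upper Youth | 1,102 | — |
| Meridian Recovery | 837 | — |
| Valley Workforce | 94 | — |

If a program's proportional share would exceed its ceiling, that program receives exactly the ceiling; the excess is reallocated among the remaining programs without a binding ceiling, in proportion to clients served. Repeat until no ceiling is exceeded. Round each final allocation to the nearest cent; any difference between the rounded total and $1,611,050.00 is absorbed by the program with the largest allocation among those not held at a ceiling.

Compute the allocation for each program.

Granite Outreach: $57,500.00 · Central Advocacy: $128,936.94 · Upper Youth: $772,220.16 · Meridian Recovery: $586,522.94 · Valley Workforce: $65,869.96

Combined clients served = 2,350.
Unconstrained shares: Granite Outreach 91,178.5745; Central Advocacy 126,141.7872; Upper Youth 755,479.6170; Meridian Recovery 573,808.0213; Valley Workforce 64,442.0000.
Capped: Granite Outreach ($57,500.00); remaining pool $1,553,550.00 reallocated over remaining clients served 2,217.
Remaining shares: Central Advocacy 128,936.9418 → $128,936.94; Upper Youth 772,220.1624 → $772,220.16; Meridian Recovery 586,522.9364 → $586,522.94; Valley Workforce 65,869.9594 → $65,869.96.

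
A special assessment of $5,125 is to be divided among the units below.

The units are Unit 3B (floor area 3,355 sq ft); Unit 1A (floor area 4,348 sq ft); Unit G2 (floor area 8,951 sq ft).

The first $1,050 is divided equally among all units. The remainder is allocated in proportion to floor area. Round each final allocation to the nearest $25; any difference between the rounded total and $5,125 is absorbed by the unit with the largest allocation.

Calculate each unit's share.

Unit 3B: $1,175 · Unit 1A: $1,425 · Unit G2: $2,525

$1,050 shared equally gives $350 per unit.
Remainder $4,075 by floor area (total 16,654): Unit 3B 820.92 → $825; Unit 1A 1,063.89 → $1,075; Unit G2 2,190.18 → $2,200.
Rounding difference −$25 on remainder applied to Unit G2.
Totals: Unit 3B $350 + $825 = $1,175; Unit 1A $350 + $1,075 = $1,425; Unit G2 $350 + $2,175 = $2,525.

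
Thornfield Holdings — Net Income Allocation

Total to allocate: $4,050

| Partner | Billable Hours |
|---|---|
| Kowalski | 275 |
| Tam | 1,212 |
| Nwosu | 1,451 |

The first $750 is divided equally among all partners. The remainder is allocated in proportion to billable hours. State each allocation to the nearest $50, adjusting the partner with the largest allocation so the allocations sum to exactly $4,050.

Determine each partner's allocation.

Kowalski: $550 · Tam: $1,600 · Nwosu: $1,900

$750 shared equally gives $250 per partner.
Remainder $3,300 by billable hours (total 2,938): Kowalski 308.88 → $300; Tam 1,361.33 → $1,350; Nwosu 1,629.78 → $1,650.
Totals: Kowalski $250 + $300 = $550; Tam $250 + $1,350 = $1,600; Nwosu $250 + $1,650 = $1,900.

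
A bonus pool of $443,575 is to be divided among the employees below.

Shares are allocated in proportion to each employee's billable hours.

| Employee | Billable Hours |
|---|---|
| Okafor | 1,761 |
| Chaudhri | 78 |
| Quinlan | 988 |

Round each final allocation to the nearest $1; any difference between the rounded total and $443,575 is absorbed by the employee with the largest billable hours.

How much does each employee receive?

Okafor: $276,312 · Chaudhri: $12,239 · Quinlan: $155,024

Total billable hours = 1,761 + 78 + 988 = 2,827.
Unrounded shares: Okafor 276,312.55; Chaudhri 12,238.72; Quinlan 155,023.74.
At nearest $1: Okafor $276,313; Chaudhri $12,239; Quinlan $155,024. Sum = $443,576.
Difference $443,575 − $443,576 = −$1 applied to largest billable hours (Okafor): Okafor becomes $276,312.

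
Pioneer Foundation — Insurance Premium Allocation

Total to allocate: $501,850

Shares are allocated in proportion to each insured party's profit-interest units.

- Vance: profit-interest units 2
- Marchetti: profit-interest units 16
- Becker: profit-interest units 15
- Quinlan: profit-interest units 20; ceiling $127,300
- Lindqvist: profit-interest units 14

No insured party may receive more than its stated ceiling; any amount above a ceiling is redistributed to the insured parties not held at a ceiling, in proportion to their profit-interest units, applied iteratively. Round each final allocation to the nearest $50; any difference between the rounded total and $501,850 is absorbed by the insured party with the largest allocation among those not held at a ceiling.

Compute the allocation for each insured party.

Profit-interest units total: 67.
Proportional shares (ignoring caps): Vance 14,980.60; Marchetti 119,844.78; Becker 112,354.48; Quinlan 149,805.97; Lindqvist 104,864.18.
Capped: Quinlan ($127,300); balance $374,550 reallocated over remaining profit-interest units 47.
Redistributed shares: Vance 15,938.30 → $15,950; Marchetti 127,506.38 → $127,500; Becker 119,537.23 → $119,550; Lindqvist 111,568.09 → $111,550.

Vance: $15,950 · Marchetti: $127,500 · Becker: $119,550 · Quinlan: $127,300 · Lindqvist: $111,550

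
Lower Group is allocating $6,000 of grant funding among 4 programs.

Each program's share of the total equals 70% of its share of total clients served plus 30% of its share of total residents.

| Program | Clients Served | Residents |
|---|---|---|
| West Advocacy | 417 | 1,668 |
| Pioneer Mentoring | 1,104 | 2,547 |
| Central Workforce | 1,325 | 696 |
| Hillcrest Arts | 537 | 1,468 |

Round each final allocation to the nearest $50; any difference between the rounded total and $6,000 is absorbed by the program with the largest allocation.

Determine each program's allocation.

Totals — clients served 3,383, residents 6,379.
Composite weights (70% clients served + 30% residents): West Advocacy 0.1647; Pioneer Mentoring 0.3482; Central Workforce 0.3069; Hillcrest Arts 0.1802.
Pro-rata amounts: West Advocacy 988.38; Pioneer Mentoring 2,089.32; Central Workforce 1,841.38; Hillcrest Arts 1,080.92.
After rounding ($50): West Advocacy $1,000; Pioneer Mentoring $2,100; Central Workforce $1,850; Hillcrest Arts $1,100. Sum = $6,050.
Difference $6,000 − $6,050 = −$50 applied to largest allocation (Pioneer Mentoring): Pioneer Mentoring becomes $2,050.

West Advocacy: $1,000 · Pioneer Mentoring: $2,050 · Central Workforce: $1,850 · Hillcrest Arts: $1,100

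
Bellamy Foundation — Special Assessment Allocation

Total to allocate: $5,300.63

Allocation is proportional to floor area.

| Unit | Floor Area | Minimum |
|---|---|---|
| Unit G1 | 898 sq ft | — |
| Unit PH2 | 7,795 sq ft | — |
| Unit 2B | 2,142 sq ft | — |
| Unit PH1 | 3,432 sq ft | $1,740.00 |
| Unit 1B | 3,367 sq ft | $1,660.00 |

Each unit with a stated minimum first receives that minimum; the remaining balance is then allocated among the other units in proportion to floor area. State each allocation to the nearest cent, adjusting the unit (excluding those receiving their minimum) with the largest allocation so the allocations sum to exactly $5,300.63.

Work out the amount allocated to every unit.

Minimums first: Unit PH1 $1,740.00; Unit 1B $1,660.00. Residual $1,900.63.
Residual split over remaining floor area 10,835: Unit G1 157.5234 → $157.52; Unit PH2 1,367.3660 → $1,367.37; Unit 2B 375.7406 → $375.74.

Unit G1: $157.52 · Unit PH2: $1,367.37 · Unit 2B: $375.74 · Unit PH1: $1,740.00 · Unit 1B: $1,660.00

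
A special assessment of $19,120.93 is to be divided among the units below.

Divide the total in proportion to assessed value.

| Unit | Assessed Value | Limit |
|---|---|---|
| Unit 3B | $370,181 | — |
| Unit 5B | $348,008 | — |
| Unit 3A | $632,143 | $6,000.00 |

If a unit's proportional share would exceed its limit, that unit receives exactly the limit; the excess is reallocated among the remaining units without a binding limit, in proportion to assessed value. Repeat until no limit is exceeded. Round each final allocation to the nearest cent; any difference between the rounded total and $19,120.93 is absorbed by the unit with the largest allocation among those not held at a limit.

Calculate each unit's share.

Unit 3B: $6,763.01; Unit 5B: $6,357.92; Unit 3A: $6,000.00

Assessed value total: 1,350,332.
Proportional shares (ignoring caps): Unit 3B 5,241.8257; Unit 5B 4,927.8523; Unit 3A 8,951.2520.
Capped: Unit 3A ($6,000.00); residual $13,120.93 reallocated over remaining assessed value 718,189.
Remaining shares: Unit 3B 6,763.0094 → $6,763.01; Unit 5B 6,357.9206 → $6,357.92.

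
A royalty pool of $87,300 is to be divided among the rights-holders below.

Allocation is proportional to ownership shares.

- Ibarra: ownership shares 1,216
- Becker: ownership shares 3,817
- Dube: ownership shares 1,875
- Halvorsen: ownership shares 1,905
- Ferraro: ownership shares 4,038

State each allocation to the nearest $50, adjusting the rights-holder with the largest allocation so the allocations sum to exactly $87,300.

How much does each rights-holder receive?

Ibarra: $8,250 | Becker: $25,950 | Dube: $12,750 | Halvorsen: $12,950 | Ferraro: $27,400

Total ownership shares = 12,851.
Pro-rata amounts: Ibarra 1,216/12,851 × $87,300 = 8,260.59; Becker 3,817/12,851 × $87,300 = 25,929.82; Dube 1,875/12,851 × $87,300 = 12,737.34; Halvorsen 1,905/12,851 × $87,300 = 12,941.13; Ferraro 4,038/12,851 × $87,300 = 27,431.13.
At nearest $50: Ibarra $8,250; Becker $25,950; Dube $12,750; Halvorsen $12,950; Ferraro $27,450. Sum = $87,350.
Difference $87,300 − $87,350 = −$50 applied to largest allocation (Ferraro): Ferraro becomes $27,400.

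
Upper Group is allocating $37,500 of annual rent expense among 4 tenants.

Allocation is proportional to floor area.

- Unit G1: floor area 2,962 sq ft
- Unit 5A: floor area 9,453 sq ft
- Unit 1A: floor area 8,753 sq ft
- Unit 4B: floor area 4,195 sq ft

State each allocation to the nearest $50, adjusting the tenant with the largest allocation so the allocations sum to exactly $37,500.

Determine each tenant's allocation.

Floor area total: 25,363.
Raw shares: Unit G1 2,962/25,363 × $37,500 = 4,379.41; Unit 5A 9,453/25,363 × $37,500 = 13,976.56; Unit 1A 8,753/25,363 × $37,500 = 12,941.59; Unit 4B 4,195/25,363 × $37,500 = 6,202.44.
At nearest $50: Unit G1 $4,400; Unit 5A $14,000; Unit 1A $12,950; Unit 4B $6,200. Sum = $37,550.
Difference $37,500 − $37,550 = −$50 applied to largest allocation (Unit 5A): Unit 5A becomes $13,950.

Unit G1: $4,400; Unit 5A: $13,950; Unit 1A: $12,950; Unit 4B: $6,200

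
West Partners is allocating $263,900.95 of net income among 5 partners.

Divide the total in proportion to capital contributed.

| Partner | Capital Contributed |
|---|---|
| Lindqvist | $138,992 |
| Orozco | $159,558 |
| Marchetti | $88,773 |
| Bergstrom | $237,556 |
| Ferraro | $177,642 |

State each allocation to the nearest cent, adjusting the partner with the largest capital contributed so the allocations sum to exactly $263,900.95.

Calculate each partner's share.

Lindqvist: $45,706.12; Orozco: $52,469.04; Marchetti: $29,192.11; Bergstrom: $78,117.90; Ferraro: $58,415.78

Total capital contributed = 138,992 + 159,558 + 88,773 + 237,556 + 177,642 = 802,521.
Proportional shares: Lindqvist 45,706.1196; Orozco 52,469.0417; Marchetti 29,192.1072; Bergstrom 78,117.8986; Ferraro 58,415.7830.
After rounding (cent): Lindqvist $45,706.12; Orozco $52,469.04; Marchetti $29,192.11; Bergstrom $78,117.90; Ferraro $58,415.78. Sum = $263,900.95.
Sum already equals the total — no adjustment.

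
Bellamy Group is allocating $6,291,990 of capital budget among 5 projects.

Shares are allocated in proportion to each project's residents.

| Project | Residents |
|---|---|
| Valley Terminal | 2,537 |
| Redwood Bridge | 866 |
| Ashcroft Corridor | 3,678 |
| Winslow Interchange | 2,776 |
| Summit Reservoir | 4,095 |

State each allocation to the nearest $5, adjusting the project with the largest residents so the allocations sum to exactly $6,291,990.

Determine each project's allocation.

Sum of residents: 13,952.
Pro-rata amounts: Valley Terminal 2,537/13,952 × $6,291,990 = 1,144,121.17; Redwood Bridge 866/13,952 × $6,291,990 = 390,543.53; Ashcroft Corridor 3,678/13,952 × $6,291,990 = 1,658,682.57; Winslow Interchange 2,776/13,952 × $6,291,990 = 1,251,903.97; Summit Reservoir 4,095/13,952 × $6,291,990 = 1,846,738.75.
At nearest $5: Valley Terminal $1,144,120; Redwood Bridge $390,545; Ashcroft Corridor $1,658,685; Winslow Interchange $1,251,905; Summit Reservoir $1,846,740. Sum = $6,291,995.
Difference $6,291,990 − $6,291,995 = −$5 applied to largest residents (Summit Reservoir): Summit Reservoir becomes $1,846,735.

Valley Terminal: $1,144,120 | Redwood Bridge: $390,545 | Ashcroft Corridor: $1,658,685 | Winslow Interchange: $1,251,905 | Summit Reservoir: $1,846,735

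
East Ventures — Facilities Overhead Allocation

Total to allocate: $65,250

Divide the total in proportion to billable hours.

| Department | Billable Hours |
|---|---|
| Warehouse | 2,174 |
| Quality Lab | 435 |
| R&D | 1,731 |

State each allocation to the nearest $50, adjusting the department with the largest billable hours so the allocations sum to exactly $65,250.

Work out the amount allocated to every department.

Warehouse: $32,700; Quality Lab: $6,550; R&D: $26,000

Billable hours total: 2,174 + 435 + 1,731 = 4,340.
Unrounded shares: Warehouse 32,685.14; Quality Lab 6,540.03; R&D 26,024.83.
Rounded to nearest $50: Warehouse $32,700; Quality Lab $6,550; R&D $26,000. Sum = $65,250.
Sum already equals the total — no adjustment.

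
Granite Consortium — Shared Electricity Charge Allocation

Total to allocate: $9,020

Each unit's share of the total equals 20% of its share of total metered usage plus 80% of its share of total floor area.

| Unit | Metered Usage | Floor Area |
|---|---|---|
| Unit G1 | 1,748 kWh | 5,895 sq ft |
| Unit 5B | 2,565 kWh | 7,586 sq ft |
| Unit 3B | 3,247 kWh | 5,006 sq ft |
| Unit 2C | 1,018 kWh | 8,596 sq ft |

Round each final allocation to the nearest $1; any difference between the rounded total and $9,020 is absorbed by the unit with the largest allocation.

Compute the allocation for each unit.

Unit G1: $1,938 · Unit 5B: $2,561 · Unit 3B: $2,017 · Unit 2C: $2,504

Metered usage total 8,578; floor area total 27,083.
Composite weights (20% metered usage + 80% floor area): Unit G1 0.2149; Unit 5B 0.2839; Unit 3B 0.2236; Unit 2C 0.2777.
Pro-rata amounts: Unit G1 1,938.28; Unit 5B 2,560.65; Unit 3B 2,016.66; Unit 2C 2,504.41.
After rounding ($1): Unit G1 $1,938; Unit 5B $2,561; Unit 3B $2,017; Unit 2C $2,504. Sum = $9,020.
Sum already equals the total — no adjustment.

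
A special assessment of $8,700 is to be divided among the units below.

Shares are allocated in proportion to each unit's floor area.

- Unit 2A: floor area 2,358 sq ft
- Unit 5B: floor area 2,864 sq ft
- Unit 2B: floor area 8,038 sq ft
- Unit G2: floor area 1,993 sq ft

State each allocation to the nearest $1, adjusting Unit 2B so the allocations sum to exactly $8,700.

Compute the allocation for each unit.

Unit 2A: $1,345 · Unit 5B: $1,634 · Unit 2B: $4,584 · Unit G2: $1,137

Sum of floor area: 15,253.
Pro-rata amounts: Unit 2A 2,358/15,253 × $8,700 = 1,344.96; Unit 5B 2,864/15,253 × $8,700 = 1,633.57; Unit 2B 8,038/15,253 × $8,700 = 4,584.71; Unit G2 1,993/15,253 × $8,700 = 1,136.77.
Rounded to nearest $1: Unit 2A $1,345; Unit 5B $1,634; Unit 2B $4,585; Unit G2 $1,137. Sum = $8,701.
Difference $8,700 − $8,701 = −$1 applied to Unit 2B: Unit 2B becomes $4,584.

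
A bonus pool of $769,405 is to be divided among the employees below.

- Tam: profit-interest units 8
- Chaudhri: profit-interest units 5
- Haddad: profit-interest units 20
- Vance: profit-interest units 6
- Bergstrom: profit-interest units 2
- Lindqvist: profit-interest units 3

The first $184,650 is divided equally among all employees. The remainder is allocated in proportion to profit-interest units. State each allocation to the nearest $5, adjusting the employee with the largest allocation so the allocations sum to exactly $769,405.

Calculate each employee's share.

$184,650 shared equally gives $30,775 per employee.
Remainder $584,755 by profit-interest units (total 44): Tam 106,319.09 → $106,320; Chaudhri 66,449.43 → $66,450; Haddad 265,797.73 → $265,800; Vance 79,739.32 → $79,740; Bergstrom 26,579.77 → $26,580; Lindqvist 39,869.66 → $39,870.
Rounding difference −$5 on remainder applied to Haddad.
Totals: Tam $30,775 + $106,320 = $137,095; Chaudhri $30,775 + $66,450 = $97,225; Haddad $30,775 + $265,795 = $296,570; Vance $30,775 + $79,740 = $110,515; Bergstrom $30,775 + $26,580 = $57,355; Lindqvist $30,775 + $39,870 = $70,645.

Tam: $137,095; Chaudhri: $97,225; Haddad: $296,570; Vance: $110,515; Bergstrom: $57,355; Lindqvist: $70,645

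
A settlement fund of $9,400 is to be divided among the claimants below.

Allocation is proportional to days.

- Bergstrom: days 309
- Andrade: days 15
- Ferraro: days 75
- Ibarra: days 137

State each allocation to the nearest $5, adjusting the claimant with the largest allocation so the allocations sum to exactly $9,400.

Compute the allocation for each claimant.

Total days = 536.
Raw shares: Bergstrom 309/536 × $9,400 = 5,419.03; Andrade 15/536 × $9,400 = 263.06; Ferraro 75/536 × $9,400 = 1,315.30; Ibarra 137/536 × $9,400 = 2,402.61.
Rounded to nearest $5: Bergstrom $5,420; Andrade $265; Ferraro $1,315; Ibarra $2,405. Sum = $9,405.
Difference $9,400 − $9,405 = −$5 applied to largest allocation (Bergstrom): Bergstrom becomes $5,415.

Bergstrom: $5,415 · Andrade: $265 · Ferraro: $1,315 · Ibarra: $2,405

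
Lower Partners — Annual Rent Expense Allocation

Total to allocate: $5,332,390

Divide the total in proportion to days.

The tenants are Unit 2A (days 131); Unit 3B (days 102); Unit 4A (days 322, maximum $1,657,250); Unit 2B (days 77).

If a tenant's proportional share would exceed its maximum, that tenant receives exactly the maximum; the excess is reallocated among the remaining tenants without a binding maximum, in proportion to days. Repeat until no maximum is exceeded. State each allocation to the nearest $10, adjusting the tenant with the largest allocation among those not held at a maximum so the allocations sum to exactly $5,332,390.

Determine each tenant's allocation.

Unit 2A: $1,553,040; Unit 3B: $1,209,240; Unit 4A: $1,657,250; Unit 2B: $912,860

Days total: 632.
Proportional shares (ignoring caps): Unit 2A 1,105,289.70; Unit 3B 860,607.25; Unit 4A 2,716,818.96; Unit 2B 649,674.10.
Held at cap: Unit 4A ($1,657,250); residual $3,675,140 reallocated over remaining days 310.
Redistributed shares: Unit 2A 1,553,043.03 → $1,553,040; Unit 3B 1,209,239.61 → $1,209,240; Unit 2B 912,857.35 → $912,860.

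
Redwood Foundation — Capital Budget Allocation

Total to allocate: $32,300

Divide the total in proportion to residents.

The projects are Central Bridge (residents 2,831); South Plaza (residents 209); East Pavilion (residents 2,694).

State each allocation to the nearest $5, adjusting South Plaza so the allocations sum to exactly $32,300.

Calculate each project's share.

Central Bridge: $15,945; South Plaza: $1,180; East Pavilion: $15,175

Total residents = 5,734.
Pro-rata amounts: Central Bridge 2,831/5,734 × $32,300 = 15,947.21; South Plaza 209/5,734 × $32,300 = 1,177.31; East Pavilion 2,694/5,734 × $32,300 = 15,175.48.
After rounding ($5): Central Bridge $15,945; South Plaza $1,175; East Pavilion $15,175. Sum = $32,295.
Difference $32,300 − $32,295 = +$5 applied to South Plaza: South Plaza becomes $1,180.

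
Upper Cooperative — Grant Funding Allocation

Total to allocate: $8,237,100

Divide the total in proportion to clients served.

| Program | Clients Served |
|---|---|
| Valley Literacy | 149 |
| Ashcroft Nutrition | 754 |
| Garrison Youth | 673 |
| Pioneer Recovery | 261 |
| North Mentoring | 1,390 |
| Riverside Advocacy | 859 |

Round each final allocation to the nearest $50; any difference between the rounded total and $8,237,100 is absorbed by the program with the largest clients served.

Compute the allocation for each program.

Valley Literacy: $300,350 · Ashcroft Nutrition: $1,520,000 · Garrison Youth: $1,356,700 · Pioneer Recovery: $526,150 · North Mentoring: $2,802,200 · Riverside Advocacy: $1,731,700

Total clients served = 4,086.
Unrounded shares: Valley Literacy 149/4,086 × $8,237,100 = 300,373.94; Ashcroft Nutrition 754/4,086 × $8,237,100 = 1,520,013.07; Garrison Youth 673/4,086 × $8,237,100 = 1,356,722.54; Pioneer Recovery 261/4,086 × $8,237,100 = 526,158.37; North Mentoring 1,390/4,086 × $8,237,100 = 2,802,146.11; Riverside Advocacy 859/4,086 × $8,237,100 = 1,731,685.98.
At nearest $50: Valley Literacy $300,350; Ashcroft Nutrition $1,520,000; Garrison Youth $1,356,700; Pioneer Recovery $526,150; North Mentoring $2,802,150; Riverside Advocacy $1,731,700. Sum = $8,237,050.
Difference $8,237,100 − $8,237,050 = +$50 applied to largest clients served (North Mentoring): North Mentoring becomes $2,802,200.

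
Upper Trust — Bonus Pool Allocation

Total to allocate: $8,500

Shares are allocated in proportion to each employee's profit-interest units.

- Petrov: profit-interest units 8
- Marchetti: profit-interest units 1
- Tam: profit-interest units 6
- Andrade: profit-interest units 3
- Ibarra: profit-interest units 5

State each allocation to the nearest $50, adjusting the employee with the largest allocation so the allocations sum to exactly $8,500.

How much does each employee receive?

Petrov: $3,000 | Marchetti: $350 | Tam: $2,200 | Andrade: $1,100 | Ibarra: $1,850

Sum of profit-interest units: 23.
Proportional shares: Petrov 8/23 × $8,500 = 2,956.52; Marchetti 1/23 × $8,500 = 369.57; Tam 6/23 × $8,500 = 2,217.39; Andrade 3/23 × $8,500 = 1,108.70; Ibarra 5/23 × $8,500 = 1,847.83.
Rounded to nearest $50: Petrov $2,950; Marchetti $350; Tam $2,200; Andrade $1,100; Ibarra $1,850. Sum = $8,450.
Difference $8,500 − $8,450 = +$50 applied to largest allocation (Petrov): Petrov becomes $3,000.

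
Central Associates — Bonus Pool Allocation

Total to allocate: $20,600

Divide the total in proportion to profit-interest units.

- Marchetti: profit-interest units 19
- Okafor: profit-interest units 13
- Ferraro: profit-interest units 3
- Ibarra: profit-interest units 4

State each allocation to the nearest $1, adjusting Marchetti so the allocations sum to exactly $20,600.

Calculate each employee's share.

Sum of profit-interest units: 39.
Proportional shares: Marchetti 19/39 × $20,600 = 10,035.90; Okafor 13/39 × $20,600 = 6,866.67; Ferraro 3/39 × $20,600 = 1,584.62; Ibarra 4/39 × $20,600 = 2,112.82.
At nearest $1: Marchetti $10,036; Okafor $6,867; Ferraro $1,585; Ibarra $2,113. Sum = $20,601.
Difference $20,600 − $20,601 = −$1 applied to Marchetti: Marchetti becomes $10,035.

Marchetti: $10,035 · Okafor: $6,867 · Ferraro: $1,585 · Ibarra: $2,113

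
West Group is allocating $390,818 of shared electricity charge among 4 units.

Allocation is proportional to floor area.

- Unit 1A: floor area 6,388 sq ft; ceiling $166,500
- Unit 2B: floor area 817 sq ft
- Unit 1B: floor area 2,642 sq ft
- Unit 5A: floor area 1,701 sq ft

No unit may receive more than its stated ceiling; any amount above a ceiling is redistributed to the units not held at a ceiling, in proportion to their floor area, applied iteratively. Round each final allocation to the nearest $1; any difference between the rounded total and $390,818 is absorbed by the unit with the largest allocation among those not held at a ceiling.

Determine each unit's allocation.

Unit 1A: $166,500; Unit 2B: $35,517; Unit 1B: $114,854; Unit 5A: $73,947

Floor area total: 11,548.
Unconstrained shares: Unit 1A 216,188.55; Unit 2B 27,649.66; Unit 1B 89,412.99; Unit 5A 57,566.80.
Held at cap: Unit 1A ($166,500); remaining pool $224,318 reallocated over remaining floor area 5,160.
Redistributed shares: Unit 2B 35,517.02 → $35,517; Unit 1B 114,854.29 → $114,854; Unit 5A 73,946.69 → $73,947.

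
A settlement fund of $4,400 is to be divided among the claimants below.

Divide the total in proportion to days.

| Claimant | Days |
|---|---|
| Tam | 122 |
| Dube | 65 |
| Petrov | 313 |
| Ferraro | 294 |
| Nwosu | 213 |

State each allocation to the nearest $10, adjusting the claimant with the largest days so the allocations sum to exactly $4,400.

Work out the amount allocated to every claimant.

Tam: $530 | Dube: $280 | Petrov: $1,380 | Ferraro: $1,280 | Nwosu: $930

Combined days = 122 + 65 + 313 + 294 + 213 = 1,007.
Proportional shares: Tam 533.07; Dube 284.01; Petrov 1,367.63; Ferraro 1,284.61; Nwosu 930.69.
Rounded to nearest $10: Tam $530; Dube $280; Petrov $1,370; Ferraro $1,280; Nwosu $930. Sum = $4,390.
Difference $4,400 − $4,390 = +$10 applied to largest days (Petrov): Petrov becomes $1,380.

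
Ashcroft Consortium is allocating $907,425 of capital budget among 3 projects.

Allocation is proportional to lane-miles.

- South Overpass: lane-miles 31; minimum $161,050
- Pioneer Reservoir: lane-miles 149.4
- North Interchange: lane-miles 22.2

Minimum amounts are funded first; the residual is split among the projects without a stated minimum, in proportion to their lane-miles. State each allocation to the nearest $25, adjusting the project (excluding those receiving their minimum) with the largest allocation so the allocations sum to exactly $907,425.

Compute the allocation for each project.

Guaranteed amounts: South Overpass $161,050. Balance $746,375.
Balance split over remaining lane-miles 171.6: Pioneer Reservoir 649,816.00 → $649,825; North Interchange 96,559.00 → $96,550.

South Overpass: $161,050; Pioneer Reservoir: $649,825; North Interchange: $96,550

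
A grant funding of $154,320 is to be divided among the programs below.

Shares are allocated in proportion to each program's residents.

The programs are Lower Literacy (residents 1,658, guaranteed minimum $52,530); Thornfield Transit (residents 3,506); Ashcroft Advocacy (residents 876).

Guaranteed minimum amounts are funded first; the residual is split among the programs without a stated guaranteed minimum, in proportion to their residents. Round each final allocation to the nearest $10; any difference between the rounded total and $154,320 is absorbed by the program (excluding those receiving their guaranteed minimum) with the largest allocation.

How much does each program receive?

Fund the minimums — Lower Literacy $52,530. Remaining pool $101,790.
Remaining pool split over remaining residents 4,382: Thornfield Transit 81,441.29 → $81,440; Ashcroft Advocacy 20,348.71 → $20,350.

Lower Literacy: $52,530; Thornfield Transit: $81,440; Ashcroft Advocacy: $20,350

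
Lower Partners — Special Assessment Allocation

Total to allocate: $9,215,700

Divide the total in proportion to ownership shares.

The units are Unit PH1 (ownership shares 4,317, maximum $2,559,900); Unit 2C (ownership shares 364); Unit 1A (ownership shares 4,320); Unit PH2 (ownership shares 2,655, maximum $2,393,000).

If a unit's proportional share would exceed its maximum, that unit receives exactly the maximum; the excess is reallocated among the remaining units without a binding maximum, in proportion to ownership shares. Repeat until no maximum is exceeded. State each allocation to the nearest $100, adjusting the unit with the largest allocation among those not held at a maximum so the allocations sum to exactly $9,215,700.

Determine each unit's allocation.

Sum of ownership shares: 11,656.
Proportional shares (ignoring caps): Unit PH1 3,413,192.94; Unit 2C 287,792.96; Unit 1A 3,415,564.86; Unit PH2 2,099,149.24.
Capped: Unit PH1 ($2,559,900); residual $6,655,800 reallocated over remaining ownership shares 7,339.
Capped: Unit PH2 ($2,393,000); residual $4,262,800 reallocated over remaining ownership shares 4,684.
Shares after redistribution: Unit 2C 331,267.98 → $331,300; Unit 1A 3,931,532.02 → $3,931,500.

Unit PH1: $2,559,900 · Unit 2C: $331,300 · Unit 1A: $3,931,500 · Unit PH2: $2,393,000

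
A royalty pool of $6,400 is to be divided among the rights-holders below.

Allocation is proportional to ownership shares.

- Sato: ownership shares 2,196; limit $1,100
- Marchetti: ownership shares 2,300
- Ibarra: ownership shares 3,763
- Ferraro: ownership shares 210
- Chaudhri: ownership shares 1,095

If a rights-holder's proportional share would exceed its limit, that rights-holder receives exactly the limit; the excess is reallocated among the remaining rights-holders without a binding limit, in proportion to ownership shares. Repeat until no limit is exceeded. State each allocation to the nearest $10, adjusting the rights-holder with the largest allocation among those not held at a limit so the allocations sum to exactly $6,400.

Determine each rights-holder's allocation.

Ownership shares total: 9,564.
Unconstrained shares: Sato 1,469.51; Marchetti 1,539.10; Ibarra 2,518.11; Ferraro 140.53; Chaudhri 732.75.
Cap binds for Sato ($1,100); residual $5,300 reallocated over remaining ownership shares 7,368.
Shares after redistribution: Marchetti 1,654.45 → $1,650; Ibarra 2,706.83 → $2,710; Ferraro 151.06 → $150; Chaudhri 787.66 → $790.

Sato: $1,100 · Marchetti: $1,650 · Ibarra: $2,710 · Ferraro: $150 · Chaudhri: $790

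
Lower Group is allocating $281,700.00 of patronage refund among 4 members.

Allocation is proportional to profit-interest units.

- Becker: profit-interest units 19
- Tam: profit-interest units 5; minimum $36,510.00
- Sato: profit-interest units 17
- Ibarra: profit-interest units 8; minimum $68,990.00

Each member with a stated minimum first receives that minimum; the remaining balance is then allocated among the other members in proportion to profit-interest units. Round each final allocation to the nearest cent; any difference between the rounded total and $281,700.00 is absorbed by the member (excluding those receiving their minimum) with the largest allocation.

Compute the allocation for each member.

Fund the minimums — Tam $36,510.00; Ibarra $68,990.00. Residual $176,200.00.
Residual split over remaining profit-interest units 36: Becker 92,994.4444 → $92,994.44; Sato 83,205.5556 → $83,205.56.

Becker: $92,994.44; Tam: $36,510.00; Sato: $83,205.56; Ibarra: $68,990.00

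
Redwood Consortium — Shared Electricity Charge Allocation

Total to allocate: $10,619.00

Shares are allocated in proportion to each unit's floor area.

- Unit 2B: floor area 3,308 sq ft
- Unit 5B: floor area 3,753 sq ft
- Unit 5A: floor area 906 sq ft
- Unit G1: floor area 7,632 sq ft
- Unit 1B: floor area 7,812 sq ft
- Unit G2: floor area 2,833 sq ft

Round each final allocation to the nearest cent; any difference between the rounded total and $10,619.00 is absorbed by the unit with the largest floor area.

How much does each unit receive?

Unit 2B: $1,338.50; Unit 5B: $1,518.56; Unit 5A: $366.59; Unit G1: $3,088.10; Unit 1B: $3,160.95; Unit G2: $1,146.30

Sum of floor area: 3,308 + 3,753 + 906 + 7,632 + 7,812 + 2,833 = 26,244.
Pro-rata amounts: Unit 2B 1,338.5022; Unit 5B 1,518.5607; Unit 5A 366.5910; Unit G1 3,088.1043; Unit 1B 3,160.9369; Unit G2 1,146.3049.
Rounded to nearest cent: Unit 2B $1,338.50; Unit 5B $1,518.56; Unit 5A $366.59; Unit G1 $3,088.10; Unit 1B $3,160.94; Unit G2 $1,146.30. Sum = $10,618.99.
Difference $10,619.00 − $10,618.99 = +$0.01 applied to largest floor area (Unit 1B): Unit 1B becomes $3,160.95.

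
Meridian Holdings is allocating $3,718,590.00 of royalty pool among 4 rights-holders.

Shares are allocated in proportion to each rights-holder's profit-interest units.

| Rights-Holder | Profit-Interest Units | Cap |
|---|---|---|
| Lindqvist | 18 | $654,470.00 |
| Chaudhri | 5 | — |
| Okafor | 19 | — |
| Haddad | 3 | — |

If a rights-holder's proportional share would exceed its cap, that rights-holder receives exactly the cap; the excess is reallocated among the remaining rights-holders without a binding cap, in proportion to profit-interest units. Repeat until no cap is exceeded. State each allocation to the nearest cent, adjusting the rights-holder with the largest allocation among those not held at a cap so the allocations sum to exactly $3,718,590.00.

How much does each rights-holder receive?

Lindqvist: $654,470.00 · Chaudhri: $567,429.63 · Okafor: $2,156,232.59 · Haddad: $340,457.78

Total profit-interest units = 45.
Unconstrained shares: Lindqvist 1,487,436.0000; Chaudhri 413,176.6667; Okafor 1,570,071.3333; Haddad 247,906.0000.
Capped: Lindqvist ($654,470.00); balance $3,064,120.00 reallocated over remaining profit-interest units 27.
Shares after redistribution: Chaudhri 567,429.6296 → $567,429.63; Okafor 2,156,232.5926 → $2,156,232.59; Haddad 340,457.7778 → $340,457.78.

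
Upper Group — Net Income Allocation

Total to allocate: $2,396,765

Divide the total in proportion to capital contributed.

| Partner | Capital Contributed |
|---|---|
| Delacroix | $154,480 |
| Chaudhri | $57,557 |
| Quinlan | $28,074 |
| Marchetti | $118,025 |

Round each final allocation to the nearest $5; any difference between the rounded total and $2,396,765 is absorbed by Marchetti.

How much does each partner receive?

Delacroix: $1,033,830 · Chaudhri: $385,190 · Quinlan: $187,880 · Marchetti: $789,865

Total capital contributed = 358,136.
Raw shares: Delacroix 154,480/358,136 × $2,396,765 = 1,033,831.44; Chaudhri 57,557/358,136 × $2,396,765 = 385,190.55; Quinlan 28,074/358,136 × $2,396,765 = 187,880.53; Marchetti 118,025/358,136 × $2,396,765 = 789,862.48.
At nearest $5: Delacroix $1,033,830; Chaudhri $385,190; Quinlan $187,880; Marchetti $789,860. Sum = $2,396,760.
Difference $2,396,765 − $2,396,760 = +$5 applied to Marchetti: Marchetti becomes $789,865.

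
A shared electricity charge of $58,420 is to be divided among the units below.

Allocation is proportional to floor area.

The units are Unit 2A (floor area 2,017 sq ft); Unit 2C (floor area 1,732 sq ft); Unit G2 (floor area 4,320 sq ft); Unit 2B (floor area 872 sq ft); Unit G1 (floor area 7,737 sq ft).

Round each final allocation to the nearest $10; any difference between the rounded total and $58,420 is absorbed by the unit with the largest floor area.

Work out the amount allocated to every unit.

Unit 2A: $7,070; Unit 2C: $6,070; Unit G2: $15,130; Unit 2B: $3,050; Unit G1: $27,100

Sum of floor area: 2,017 + 1,732 + 4,320 + 872 + 7,737 = 16,678.
Pro-rata amounts: Unit 2A 7,065.18; Unit 2C 6,066.88; Unit G2 15,132.17; Unit 2B 3,054.46; Unit G1 27,101.30.
At nearest $10: Unit 2A $7,070; Unit 2C $6,070; Unit G2 $15,130; Unit 2B $3,050; Unit G1 $27,100. Sum = $58,420.
Sum already equals the total — no adjustment.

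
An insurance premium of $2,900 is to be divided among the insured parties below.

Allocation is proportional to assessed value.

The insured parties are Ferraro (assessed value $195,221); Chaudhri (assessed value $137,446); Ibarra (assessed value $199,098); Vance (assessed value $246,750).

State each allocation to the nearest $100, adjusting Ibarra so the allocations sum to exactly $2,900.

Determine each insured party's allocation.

Sum of assessed value: 778,515.
Raw shares: Ferraro 195,221/778,515 × $2,900 = 727.21; Chaudhri 137,446/778,515 × $2,900 = 511.99; Ibarra 199,098/778,515 × $2,900 = 741.65; Vance 246,750/778,515 × $2,900 = 919.15.
Rounded to nearest $100: Ferraro $700; Chaudhri $500; Ibarra $700; Vance $900. Sum = $2,800.
Difference $2,900 − $2,800 = +$100 applied to Ibarra: Ibarra becomes $800.

Ferraro: $700; Chaudhri: $500; Ibarra: $800; Vance: $900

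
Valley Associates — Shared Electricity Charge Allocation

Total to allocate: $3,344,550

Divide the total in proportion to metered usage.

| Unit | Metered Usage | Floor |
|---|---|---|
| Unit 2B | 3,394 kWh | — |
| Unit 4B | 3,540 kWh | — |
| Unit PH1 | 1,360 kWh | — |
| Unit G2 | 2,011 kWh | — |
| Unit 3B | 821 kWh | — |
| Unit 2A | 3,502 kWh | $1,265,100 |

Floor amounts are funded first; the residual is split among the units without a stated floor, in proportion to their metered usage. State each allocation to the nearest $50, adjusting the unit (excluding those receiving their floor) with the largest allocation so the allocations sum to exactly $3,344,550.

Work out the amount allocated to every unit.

Unit 2B: $634,350 | Unit 4B: $661,600 | Unit PH1: $254,200 | Unit G2: $375,850 | Unit 3B: $153,450 | Unit 2A: $1,265,100

Minimums first: Unit 2A $1,265,100. Remaining pool $2,079,450.
Remaining pool split over remaining metered usage 11,126: Unit 2B 634,338.78 → $634,350; Unit 4B 661,626.19 → $661,650; Unit PH1 254,184.07 → $254,200; Unit G2 375,856.01 → $375,850; Unit 3B 153,444.94 → $153,450.
Rounding difference −$50 applied to Unit 4B → $661,600.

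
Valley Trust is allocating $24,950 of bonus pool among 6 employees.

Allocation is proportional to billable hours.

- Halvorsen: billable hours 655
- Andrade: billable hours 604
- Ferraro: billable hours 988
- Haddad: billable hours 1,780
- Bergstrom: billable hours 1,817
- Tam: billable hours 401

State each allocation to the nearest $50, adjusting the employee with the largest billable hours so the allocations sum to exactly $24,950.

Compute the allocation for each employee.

Sum of billable hours: 655 + 604 + 988 + 1,780 + 1,817 + 401 = 6,245.
Proportional shares: Halvorsen 2,616.85; Andrade 2,413.10; Ferraro 3,947.25; Haddad 7,111.45; Bergstrom 7,259.27; Tam 1,602.07.
At nearest $50: Halvorsen $2,600; Andrade $2,400; Ferraro $3,950; Haddad $7,100; Bergstrom $7,250; Tam $1,600. Sum = $24,900.
Difference $24,950 − $24,900 = +$50 applied to largest billable hours (Bergstrom): Bergstrom becomes $7,300.

Halvorsen: $2,600 · Andrade: $2,400 · Ferraro: $3,950 · Haddad: $7,100 · Bergstrom: $7,300 · Tam: $1,600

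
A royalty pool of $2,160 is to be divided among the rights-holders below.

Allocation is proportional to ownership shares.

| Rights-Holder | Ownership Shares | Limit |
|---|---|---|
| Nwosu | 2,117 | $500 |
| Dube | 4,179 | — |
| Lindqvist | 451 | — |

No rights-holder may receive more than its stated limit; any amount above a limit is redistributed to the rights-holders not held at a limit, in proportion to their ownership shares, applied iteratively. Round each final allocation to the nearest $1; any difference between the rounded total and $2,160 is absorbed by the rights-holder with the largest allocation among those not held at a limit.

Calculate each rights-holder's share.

Nwosu: $500 | Dube: $1,498 | Lindqvist: $162

Combined ownership shares = 6,747.
Pro-rata shares before constraints: Nwosu 677.74; Dube 1,337.87; Lindqvist 144.38.
Capped: Nwosu ($500); remaining pool $1,660 reallocated over remaining ownership shares 4,630.
Remaining shares: Dube 1,498.30 → $1,498; Lindqvist 161.70 → $162.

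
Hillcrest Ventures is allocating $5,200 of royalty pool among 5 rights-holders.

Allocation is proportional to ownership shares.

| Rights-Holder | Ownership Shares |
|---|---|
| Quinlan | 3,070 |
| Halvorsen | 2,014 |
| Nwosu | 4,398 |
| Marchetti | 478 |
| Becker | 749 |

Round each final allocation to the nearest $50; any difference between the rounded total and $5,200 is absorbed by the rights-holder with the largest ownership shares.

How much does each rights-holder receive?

Quinlan: $1,500 · Halvorsen: $1,000 · Nwosu: $2,100 · Marchetti: $250 · Becker: $350

Combined ownership shares = 10,709.
Proportional shares: Quinlan 3,070/10,709 × $5,200 = 1,490.71; Halvorsen 2,014/10,709 × $5,200 = 977.94; Nwosu 4,398/10,709 × $5,200 = 2,135.55; Marchetti 478/10,709 × $5,200 = 232.10; Becker 749/10,709 × $5,200 = 363.69.
After rounding ($50): Quinlan $1,500; Halvorsen $1,000; Nwosu $2,150; Marchetti $250; Becker $350. Sum = $5,250.
Difference $5,200 − $5,250 = −$50 applied to largest ownership shares (Nwosu): Nwosu becomes $2,100.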